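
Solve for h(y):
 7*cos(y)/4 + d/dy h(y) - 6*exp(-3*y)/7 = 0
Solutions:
 h(y) = C1 - 7*sin(y)/4 - 2*exp(-3*y)/7


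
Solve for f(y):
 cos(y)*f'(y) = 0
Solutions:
 f(y) = C1


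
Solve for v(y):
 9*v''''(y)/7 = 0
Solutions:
 v(y) = C1 + C2*y + C3*y^2 + C4*y^3


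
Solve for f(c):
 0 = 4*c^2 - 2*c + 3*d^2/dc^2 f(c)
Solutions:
 f(c) = C1 + C2*c - c^4/9 + c^3/9


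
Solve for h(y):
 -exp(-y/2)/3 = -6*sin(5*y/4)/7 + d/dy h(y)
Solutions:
 h(y) = C1 - 24*cos(5*y/4)/35 + 2*exp(-y/2)/3


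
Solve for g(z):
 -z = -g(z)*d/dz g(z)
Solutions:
 g(z) = -sqrt(C1 + z^2)
 g(z) = sqrt(C1 + z^2)


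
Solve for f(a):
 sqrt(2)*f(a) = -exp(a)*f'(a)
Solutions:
 f(a) = C1*exp(sqrt(2)*exp(-a))


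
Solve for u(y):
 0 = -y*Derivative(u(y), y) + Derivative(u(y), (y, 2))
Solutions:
 u(y) = C1 + C2*erfi(sqrt(2)*y/2)


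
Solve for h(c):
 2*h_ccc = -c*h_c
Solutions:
 h(c) = C1 + Integral(C2*airyai(-2^(2/3)*c/2) + C3*airybi(-2^(2/3)*c/2), c)


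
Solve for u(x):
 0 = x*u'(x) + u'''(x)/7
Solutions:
 u(x) = C1 + Integral(C2*airyai(-7^(1/3)*x) + C3*airybi(-7^(1/3)*x), x)


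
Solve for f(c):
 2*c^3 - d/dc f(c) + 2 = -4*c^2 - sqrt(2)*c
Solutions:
 f(c) = C1 + c^4/2 + 4*c^3/3 + sqrt(2)*c^2/2 + 2*c


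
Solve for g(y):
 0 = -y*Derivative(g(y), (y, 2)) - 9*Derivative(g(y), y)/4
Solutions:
 g(y) = C1 + C2/y^(5/4)


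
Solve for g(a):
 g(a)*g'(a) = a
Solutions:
 g(a) = -sqrt(C1 + a^2)
 g(a) = sqrt(C1 + a^2)


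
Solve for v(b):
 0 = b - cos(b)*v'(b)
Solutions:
 v(b) = C1 + Integral(b/cos(b), b)


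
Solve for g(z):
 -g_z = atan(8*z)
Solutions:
 g(z) = C1 - z*atan(8*z) + log(64*z^2 + 1)/16


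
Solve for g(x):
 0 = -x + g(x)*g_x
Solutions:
 g(x) = -sqrt(C1 + x^2)
 g(x) = sqrt(C1 + x^2)


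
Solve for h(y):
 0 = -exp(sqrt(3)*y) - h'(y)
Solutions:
 h(y) = C1 - sqrt(3)*exp(sqrt(3)*y)/3


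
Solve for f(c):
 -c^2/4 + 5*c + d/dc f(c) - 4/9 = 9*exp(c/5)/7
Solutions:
 f(c) = C1 + c^3/12 - 5*c^2/2 + 4*c/9 + 45*exp(c/5)/7


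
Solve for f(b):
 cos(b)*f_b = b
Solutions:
 f(b) = C1 + Integral(b/cos(b), b)


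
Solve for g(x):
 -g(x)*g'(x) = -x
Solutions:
 g(x) = -sqrt(C1 + x^2)
 g(x) = sqrt(C1 + x^2)


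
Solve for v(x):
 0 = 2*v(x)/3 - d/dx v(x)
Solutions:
 v(x) = C1*exp(2*x/3)


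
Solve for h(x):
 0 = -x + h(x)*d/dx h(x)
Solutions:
 h(x) = -sqrt(C1 + x^2)
 h(x) = sqrt(C1 + x^2)


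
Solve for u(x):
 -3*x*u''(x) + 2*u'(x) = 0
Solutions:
 u(x) = C1 + C2*x^(5/3)


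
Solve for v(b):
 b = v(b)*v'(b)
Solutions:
 v(b) = -sqrt(C1 + b^2)
 v(b) = sqrt(C1 + b^2)


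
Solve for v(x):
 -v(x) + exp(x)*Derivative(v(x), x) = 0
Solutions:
 v(x) = C1*exp(-exp(-x))


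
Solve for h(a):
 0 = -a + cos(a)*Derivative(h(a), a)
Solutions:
 h(a) = C1 + Integral(a/cos(a), a)


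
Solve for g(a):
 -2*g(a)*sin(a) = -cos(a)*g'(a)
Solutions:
 g(a) = C1/cos(a)^2


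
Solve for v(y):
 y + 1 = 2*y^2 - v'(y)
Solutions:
 v(y) = C1 + 2*y^3/3 - y^2/2 - y


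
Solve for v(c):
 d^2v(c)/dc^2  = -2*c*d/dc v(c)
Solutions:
 v(c) = C1 + C2*erf(c)


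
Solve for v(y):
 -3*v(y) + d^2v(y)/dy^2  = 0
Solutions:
 v(y) = C1*exp(-sqrt(3)*y) + C2*exp(sqrt(3)*y)


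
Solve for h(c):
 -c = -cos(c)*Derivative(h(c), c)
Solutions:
 h(c) = C1 + Integral(c/cos(c), c)


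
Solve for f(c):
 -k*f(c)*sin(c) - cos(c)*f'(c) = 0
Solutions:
 f(c) = C1*exp(k*log(cos(c)))


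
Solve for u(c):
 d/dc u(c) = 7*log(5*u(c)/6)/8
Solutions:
 -8*Integral(1/(log(_y) - log(6) + log(5)), (_y, u(c)))/7 = C1 - c


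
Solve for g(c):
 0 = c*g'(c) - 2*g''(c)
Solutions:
 g(c) = C1 + C2*erfi(c/2)


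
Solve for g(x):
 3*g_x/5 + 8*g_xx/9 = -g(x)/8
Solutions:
 g(x) = (C1*sin(3*sqrt(19)*x/80) + C2*cos(3*sqrt(19)*x/80))*exp(-27*x/80)


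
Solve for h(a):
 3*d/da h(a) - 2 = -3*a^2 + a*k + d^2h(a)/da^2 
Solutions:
 h(a) = C1 + C2*exp(3*a) - a^3/3 + a^2*k/6 - a^2/3 + a*k/9 + 4*a/9


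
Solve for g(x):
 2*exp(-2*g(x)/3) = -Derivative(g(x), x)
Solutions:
 g(x) = 3*log(-sqrt(C1 - 2*x)) - 3*log(3) + 3*log(6)/2
 g(x) = 3*log(C1 - 2*x)/2 - 3*log(3) + 3*log(6)/2


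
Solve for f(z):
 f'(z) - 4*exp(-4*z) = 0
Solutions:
 f(z) = C1 - exp(-4*z)


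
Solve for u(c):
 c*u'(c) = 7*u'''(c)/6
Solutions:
 u(c) = C1 + Integral(C2*airyai(6^(1/3)*7^(2/3)*c/7) + C3*airybi(6^(1/3)*7^(2/3)*c/7), c)


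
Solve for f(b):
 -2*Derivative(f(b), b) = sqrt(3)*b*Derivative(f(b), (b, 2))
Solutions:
 f(b) = C1 + C2*b^(1 - 2*sqrt(3)/3)


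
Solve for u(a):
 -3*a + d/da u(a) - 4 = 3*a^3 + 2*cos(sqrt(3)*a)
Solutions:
 u(a) = C1 + 3*a^4/4 + 3*a^2/2 + 4*a + 2*sqrt(3)*sin(sqrt(3)*a)/3


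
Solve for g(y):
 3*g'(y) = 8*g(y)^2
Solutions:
 g(y) = -3/(C1 + 8*y)


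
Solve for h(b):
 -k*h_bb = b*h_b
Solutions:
 h(b) = C1 + C2*sqrt(k)*erf(sqrt(2)*b*sqrt(1/k)/2)


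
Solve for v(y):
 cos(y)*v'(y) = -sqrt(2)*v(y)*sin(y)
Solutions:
 v(y) = C1*cos(y)^(sqrt(2))


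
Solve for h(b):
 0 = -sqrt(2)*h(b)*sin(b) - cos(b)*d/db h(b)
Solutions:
 h(b) = C1*cos(b)^(sqrt(2))


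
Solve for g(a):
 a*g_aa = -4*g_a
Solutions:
 g(a) = C1 + C2/a^3


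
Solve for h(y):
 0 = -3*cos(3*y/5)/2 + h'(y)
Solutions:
 h(y) = C1 + 5*sin(3*y/5)/2


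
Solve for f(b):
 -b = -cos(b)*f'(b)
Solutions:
 f(b) = C1 + Integral(b/cos(b), b)


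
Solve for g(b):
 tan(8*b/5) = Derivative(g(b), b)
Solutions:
 g(b) = C1 - 5*log(cos(8*b/5))/8


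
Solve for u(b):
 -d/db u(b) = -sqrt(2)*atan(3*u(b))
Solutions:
 Integral(1/atan(3*_y), (_y, u(b))) = C1 + sqrt(2)*b


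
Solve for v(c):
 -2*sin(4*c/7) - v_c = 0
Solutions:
 v(c) = C1 + 7*cos(4*c/7)/2


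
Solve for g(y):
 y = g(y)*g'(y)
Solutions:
 g(y) = -sqrt(C1 + y^2)
 g(y) = sqrt(C1 + y^2)


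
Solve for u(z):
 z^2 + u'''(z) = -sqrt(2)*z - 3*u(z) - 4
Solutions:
 u(z) = C3*exp(-3^(1/3)*z) - z^2/3 - sqrt(2)*z/3 + (C1*sin(3^(5/6)*z/2) + C2*cos(3^(5/6)*z/2))*exp(3^(1/3)*z/2) - 4/3


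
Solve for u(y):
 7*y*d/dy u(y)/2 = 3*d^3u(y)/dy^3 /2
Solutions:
 u(y) = C1 + Integral(C2*airyai(3^(2/3)*7^(1/3)*y/3) + C3*airybi(3^(2/3)*7^(1/3)*y/3), y)


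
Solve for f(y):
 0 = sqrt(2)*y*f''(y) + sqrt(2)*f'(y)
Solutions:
 f(y) = C1 + C2*log(y)


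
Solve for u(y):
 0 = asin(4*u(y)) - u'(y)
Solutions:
 Integral(1/asin(4*_y), (_y, u(y))) = C1 + y


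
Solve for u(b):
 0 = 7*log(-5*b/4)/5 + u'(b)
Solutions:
 u(b) = C1 - 7*b*log(-b)/5 + 7*b*(-log(5) + 1 + 2*log(2))/5


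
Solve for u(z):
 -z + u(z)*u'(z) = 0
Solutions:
 u(z) = -sqrt(C1 + z^2)
 u(z) = sqrt(C1 + z^2)


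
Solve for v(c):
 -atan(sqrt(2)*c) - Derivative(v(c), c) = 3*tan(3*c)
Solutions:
 v(c) = C1 - c*atan(sqrt(2)*c) + sqrt(2)*log(2*c^2 + 1)/4 + log(cos(3*c))


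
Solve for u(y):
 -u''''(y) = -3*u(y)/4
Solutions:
 u(y) = C1*exp(-sqrt(2)*3^(1/4)*y/2) + C2*exp(sqrt(2)*3^(1/4)*y/2) + C3*sin(sqrt(2)*3^(1/4)*y/2) + C4*cos(sqrt(2)*3^(1/4)*y/2)


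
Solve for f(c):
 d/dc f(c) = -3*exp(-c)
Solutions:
 f(c) = C1 + 3*exp(-c)


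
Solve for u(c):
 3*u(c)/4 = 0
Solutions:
 u(c) = 0


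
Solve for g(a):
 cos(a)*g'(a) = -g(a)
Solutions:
 g(a) = C1*sqrt(sin(a) - 1)/sqrt(sin(a) + 1)


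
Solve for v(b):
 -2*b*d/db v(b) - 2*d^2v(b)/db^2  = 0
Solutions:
 v(b) = C1 + C2*erf(sqrt(2)*b/2)


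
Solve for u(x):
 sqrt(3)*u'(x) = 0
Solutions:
 u(x) = C1


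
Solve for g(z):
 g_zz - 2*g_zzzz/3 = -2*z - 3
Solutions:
 g(z) = C1 + C2*z + C3*exp(-sqrt(6)*z/2) + C4*exp(sqrt(6)*z/2) - z^3/3 - 3*z^2/2


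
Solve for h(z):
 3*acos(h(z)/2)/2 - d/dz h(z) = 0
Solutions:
 Integral(1/acos(_y/2), (_y, h(z))) = C1 + 3*z/2


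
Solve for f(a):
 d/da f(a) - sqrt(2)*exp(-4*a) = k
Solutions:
 f(a) = C1 + a*k - sqrt(2)*exp(-4*a)/4


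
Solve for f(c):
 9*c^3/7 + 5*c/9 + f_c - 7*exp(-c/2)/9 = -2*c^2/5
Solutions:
 f(c) = C1 - 9*c^4/28 - 2*c^3/15 - 5*c^2/18 - 14*exp(-c/2)/9


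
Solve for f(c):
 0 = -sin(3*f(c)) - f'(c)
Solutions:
 f(c) = -acos((-C1 - exp(6*c))/(C1 - exp(6*c)))/3 + 2*pi/3
 f(c) = acos((-C1 - exp(6*c))/(C1 - exp(6*c)))/3


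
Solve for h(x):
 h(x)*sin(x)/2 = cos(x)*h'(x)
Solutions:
 h(x) = C1/sqrt(cos(x))


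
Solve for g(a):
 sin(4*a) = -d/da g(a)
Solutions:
 g(a) = C1 + cos(4*a)/4


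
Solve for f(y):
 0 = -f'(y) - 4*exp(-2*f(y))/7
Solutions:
 f(y) = log(-sqrt(C1 - 56*y)) - log(7)
 f(y) = log(C1 - 56*y)/2 - log(7)


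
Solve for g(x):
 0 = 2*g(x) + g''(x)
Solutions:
 g(x) = C1*sin(sqrt(2)*x) + C2*cos(sqrt(2)*x)


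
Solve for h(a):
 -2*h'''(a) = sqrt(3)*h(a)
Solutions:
 h(a) = C3*exp(-2^(2/3)*3^(1/6)*a/2) + (C1*sin(6^(2/3)*a/4) + C2*cos(6^(2/3)*a/4))*exp(2^(2/3)*3^(1/6)*a/4)


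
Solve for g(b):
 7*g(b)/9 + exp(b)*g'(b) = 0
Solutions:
 g(b) = C1*exp(7*exp(-b)/9)


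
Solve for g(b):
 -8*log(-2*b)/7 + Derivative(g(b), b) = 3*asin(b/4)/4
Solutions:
 g(b) = C1 + 8*b*log(-b)/7 + 3*b*asin(b/4)/4 - 8*b/7 + 8*b*log(2)/7 + 3*sqrt(16 - b^2)/4


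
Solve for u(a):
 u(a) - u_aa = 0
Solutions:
 u(a) = C1*exp(-a) + C2*exp(a)


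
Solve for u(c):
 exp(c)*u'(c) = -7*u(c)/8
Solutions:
 u(c) = C1*exp(7*exp(-c)/8)


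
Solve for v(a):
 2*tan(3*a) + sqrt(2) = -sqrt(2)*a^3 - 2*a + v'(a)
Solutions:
 v(a) = C1 + sqrt(2)*a^4/4 + a^2 + sqrt(2)*a - 2*log(cos(3*a))/3


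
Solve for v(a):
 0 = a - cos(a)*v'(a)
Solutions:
 v(a) = C1 + Integral(a/cos(a), a)


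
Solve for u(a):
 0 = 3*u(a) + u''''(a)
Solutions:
 u(a) = (C1*sin(sqrt(2)*3^(1/4)*a/2) + C2*cos(sqrt(2)*3^(1/4)*a/2))*exp(-sqrt(2)*3^(1/4)*a/2) + (C3*sin(sqrt(2)*3^(1/4)*a/2) + C4*cos(sqrt(2)*3^(1/4)*a/2))*exp(sqrt(2)*3^(1/4)*a/2)


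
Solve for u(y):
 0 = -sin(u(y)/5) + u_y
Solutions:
 -y + 5*log(cos(u(y)/5) - 1)/2 - 5*log(cos(u(y)/5) + 1)/2 = C1


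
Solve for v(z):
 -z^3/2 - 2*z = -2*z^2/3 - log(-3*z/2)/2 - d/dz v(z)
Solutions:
 v(z) = C1 + z^4/8 - 2*z^3/9 + z^2 - z*log(-z)/2 + z*(-log(3) + 1/2 + log(6)/2)


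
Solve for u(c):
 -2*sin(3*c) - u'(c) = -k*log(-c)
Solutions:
 u(c) = C1 + c*k*(log(-c) - 1) + 2*cos(3*c)/3


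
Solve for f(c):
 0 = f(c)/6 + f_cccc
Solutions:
 f(c) = (C1*sin(2^(1/4)*3^(3/4)*c/6) + C2*cos(2^(1/4)*3^(3/4)*c/6))*exp(-2^(1/4)*3^(3/4)*c/6) + (C3*sin(2^(1/4)*3^(3/4)*c/6) + C4*cos(2^(1/4)*3^(3/4)*c/6))*exp(2^(1/4)*3^(3/4)*c/6)


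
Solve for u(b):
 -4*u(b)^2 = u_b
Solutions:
 u(b) = 1/(C1 + 4*b)


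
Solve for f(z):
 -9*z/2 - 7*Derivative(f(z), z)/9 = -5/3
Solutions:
 f(z) = C1 - 81*z^2/28 + 15*z/7


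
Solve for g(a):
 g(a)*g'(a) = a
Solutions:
 g(a) = -sqrt(C1 + a^2)
 g(a) = sqrt(C1 + a^2)


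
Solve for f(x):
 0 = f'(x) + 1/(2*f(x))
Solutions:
 f(x) = -sqrt(C1 - x)
 f(x) = sqrt(C1 - x)


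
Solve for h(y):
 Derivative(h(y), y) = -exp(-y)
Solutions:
 h(y) = C1 + exp(-y)


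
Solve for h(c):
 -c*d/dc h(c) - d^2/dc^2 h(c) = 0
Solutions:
 h(c) = C1 + C2*erf(sqrt(2)*c/2)


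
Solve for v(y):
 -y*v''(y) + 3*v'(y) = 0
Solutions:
 v(y) = C1 + C2*y^4


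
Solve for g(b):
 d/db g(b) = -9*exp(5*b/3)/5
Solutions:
 g(b) = C1 - 27*exp(5*b/3)/25


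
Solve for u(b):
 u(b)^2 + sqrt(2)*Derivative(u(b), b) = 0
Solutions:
 u(b) = 2/(C1 + sqrt(2)*b)


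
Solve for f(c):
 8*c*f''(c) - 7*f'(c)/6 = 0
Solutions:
 f(c) = C1 + C2*c^(55/48)


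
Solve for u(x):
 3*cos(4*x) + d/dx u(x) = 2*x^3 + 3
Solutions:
 u(x) = C1 + x^4/2 + 3*x - 3*sin(4*x)/4


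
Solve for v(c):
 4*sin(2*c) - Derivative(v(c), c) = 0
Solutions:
 v(c) = C1 - 2*cos(2*c)


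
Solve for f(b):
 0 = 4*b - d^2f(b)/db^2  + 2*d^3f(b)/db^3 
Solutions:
 f(b) = C1 + C2*b + C3*exp(b/2) + 2*b^3/3 + 4*b^2


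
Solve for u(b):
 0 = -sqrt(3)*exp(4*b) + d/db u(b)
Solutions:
 u(b) = C1 + sqrt(3)*exp(4*b)/4


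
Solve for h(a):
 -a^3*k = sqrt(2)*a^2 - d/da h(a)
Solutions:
 h(a) = C1 + a^4*k/4 + sqrt(2)*a^3/3


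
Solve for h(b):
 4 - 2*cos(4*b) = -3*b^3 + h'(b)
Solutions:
 h(b) = C1 + 3*b^4/4 + 4*b - sin(4*b)/2


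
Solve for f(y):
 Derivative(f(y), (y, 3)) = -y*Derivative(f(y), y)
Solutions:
 f(y) = C1 + Integral(C2*airyai(-y) + C3*airybi(-y), y)


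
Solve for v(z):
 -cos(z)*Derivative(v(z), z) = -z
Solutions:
 v(z) = C1 + Integral(z/cos(z), z)


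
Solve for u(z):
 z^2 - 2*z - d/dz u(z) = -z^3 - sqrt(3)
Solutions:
 u(z) = C1 + z^4/4 + z^3/3 - z^2 + sqrt(3)*z


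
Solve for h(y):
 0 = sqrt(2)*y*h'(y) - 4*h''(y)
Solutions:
 h(y) = C1 + C2*erfi(2^(3/4)*y/4)


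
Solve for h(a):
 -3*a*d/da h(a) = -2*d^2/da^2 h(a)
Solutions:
 h(a) = C1 + C2*erfi(sqrt(3)*a/2)


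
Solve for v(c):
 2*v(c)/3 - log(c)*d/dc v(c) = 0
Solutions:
 v(c) = C1*exp(2*li(c)/3)


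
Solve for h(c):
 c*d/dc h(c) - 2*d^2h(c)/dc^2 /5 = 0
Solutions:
 h(c) = C1 + C2*erfi(sqrt(5)*c/2)


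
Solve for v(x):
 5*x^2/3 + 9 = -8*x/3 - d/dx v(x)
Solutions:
 v(x) = C1 - 5*x^3/9 - 4*x^2/3 - 9*x


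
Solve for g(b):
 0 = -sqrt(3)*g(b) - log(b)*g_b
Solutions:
 g(b) = C1*exp(-sqrt(3)*li(b))


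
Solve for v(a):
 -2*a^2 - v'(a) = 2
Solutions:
 v(a) = C1 - 2*a^3/3 - 2*a


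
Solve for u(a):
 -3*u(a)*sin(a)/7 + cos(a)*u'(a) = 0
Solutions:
 u(a) = C1/cos(a)^(3/7)


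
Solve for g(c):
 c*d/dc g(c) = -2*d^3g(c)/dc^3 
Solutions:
 g(c) = C1 + Integral(C2*airyai(-2^(2/3)*c/2) + C3*airybi(-2^(2/3)*c/2), c)


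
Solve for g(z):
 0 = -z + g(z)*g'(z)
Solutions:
 g(z) = -sqrt(C1 + z^2)
 g(z) = sqrt(C1 + z^2)


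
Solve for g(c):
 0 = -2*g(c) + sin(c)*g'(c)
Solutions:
 g(c) = C1*(cos(c) - 1)/(cos(c) + 1)


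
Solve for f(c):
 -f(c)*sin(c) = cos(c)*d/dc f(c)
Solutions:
 f(c) = C1*cos(c)


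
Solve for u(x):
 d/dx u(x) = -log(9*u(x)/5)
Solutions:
 Integral(1/(log(_y) - log(5) + 2*log(3)), (_y, u(x))) = C1 - x


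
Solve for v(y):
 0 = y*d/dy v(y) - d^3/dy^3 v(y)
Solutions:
 v(y) = C1 + Integral(C2*airyai(y) + C3*airybi(y), y)


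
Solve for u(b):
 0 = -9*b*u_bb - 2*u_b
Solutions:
 u(b) = C1 + C2*b^(7/9)


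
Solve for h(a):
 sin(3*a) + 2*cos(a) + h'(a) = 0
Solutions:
 h(a) = C1 - 2*sin(a) + cos(3*a)/3


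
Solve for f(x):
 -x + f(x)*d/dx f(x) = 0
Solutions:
 f(x) = -sqrt(C1 + x^2)
 f(x) = sqrt(C1 + x^2)


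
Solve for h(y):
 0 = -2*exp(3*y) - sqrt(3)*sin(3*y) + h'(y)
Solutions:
 h(y) = C1 + 2*exp(3*y)/3 - sqrt(3)*cos(3*y)/3


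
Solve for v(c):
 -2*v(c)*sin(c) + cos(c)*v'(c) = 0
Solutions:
 v(c) = C1/cos(c)^2


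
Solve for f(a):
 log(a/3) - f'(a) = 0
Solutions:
 f(a) = C1 + a*log(a) - a*log(3) - a


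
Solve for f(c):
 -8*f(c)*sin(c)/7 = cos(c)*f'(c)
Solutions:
 f(c) = C1*cos(c)^(8/7)


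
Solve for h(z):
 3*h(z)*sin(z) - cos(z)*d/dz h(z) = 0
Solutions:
 h(z) = C1/cos(z)^3


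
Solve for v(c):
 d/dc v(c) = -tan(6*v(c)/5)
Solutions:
 v(c) = -5*asin(C1*exp(-6*c/5))/6 + 5*pi/6
 v(c) = 5*asin(C1*exp(-6*c/5))/6


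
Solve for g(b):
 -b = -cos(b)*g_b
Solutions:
 g(b) = C1 + Integral(b/cos(b), b)


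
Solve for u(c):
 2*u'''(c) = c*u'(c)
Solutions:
 u(c) = C1 + Integral(C2*airyai(2^(2/3)*c/2) + C3*airybi(2^(2/3)*c/2), c)


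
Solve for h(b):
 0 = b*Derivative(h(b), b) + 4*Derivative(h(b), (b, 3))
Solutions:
 h(b) = C1 + Integral(C2*airyai(-2^(1/3)*b/2) + C3*airybi(-2^(1/3)*b/2), b)


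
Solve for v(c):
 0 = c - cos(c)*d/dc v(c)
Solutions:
 v(c) = C1 + Integral(c/cos(c), c)


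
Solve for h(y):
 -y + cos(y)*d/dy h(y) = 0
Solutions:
 h(y) = C1 + Integral(y/cos(y), y)


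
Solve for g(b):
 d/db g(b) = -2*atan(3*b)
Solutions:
 g(b) = C1 - 2*b*atan(3*b) + log(9*b^2 + 1)/3


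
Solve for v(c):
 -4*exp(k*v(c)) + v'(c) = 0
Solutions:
 v(c) = Piecewise((log(-1/(C1*k + 4*c*k))/k, Ne(k, 0)), (nan, True))
 v(c) = Piecewise((C1 + 4*c, Eq(k, 0)), (nan, True))


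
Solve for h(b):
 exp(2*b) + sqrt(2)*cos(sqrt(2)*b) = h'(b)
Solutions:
 h(b) = C1 + exp(2*b)/2 + sin(sqrt(2)*b)


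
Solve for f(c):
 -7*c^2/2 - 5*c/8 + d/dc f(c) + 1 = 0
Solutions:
 f(c) = C1 + 7*c^3/6 + 5*c^2/16 - c


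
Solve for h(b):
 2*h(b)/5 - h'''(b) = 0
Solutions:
 h(b) = C3*exp(2^(1/3)*5^(2/3)*b/5) + (C1*sin(2^(1/3)*sqrt(3)*5^(2/3)*b/10) + C2*cos(2^(1/3)*sqrt(3)*5^(2/3)*b/10))*exp(-2^(1/3)*5^(2/3)*b/10)


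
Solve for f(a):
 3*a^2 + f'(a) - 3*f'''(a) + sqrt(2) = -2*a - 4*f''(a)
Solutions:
 f(a) = C1 + C2*exp(a*(2 - sqrt(7))/3) + C3*exp(a*(2 + sqrt(7))/3) - a^3 + 11*a^2 - 106*a - sqrt(2)*a


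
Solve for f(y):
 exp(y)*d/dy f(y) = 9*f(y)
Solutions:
 f(y) = C1*exp(-9*exp(-y))


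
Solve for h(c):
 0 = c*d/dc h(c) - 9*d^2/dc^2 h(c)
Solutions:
 h(c) = C1 + C2*erfi(sqrt(2)*c/6)


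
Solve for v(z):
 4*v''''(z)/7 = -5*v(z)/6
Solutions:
 v(z) = (C1*sin(2^(3/4)*945^(1/4)*z/12) + C2*cos(2^(3/4)*945^(1/4)*z/12))*exp(-2^(3/4)*945^(1/4)*z/12) + (C3*sin(2^(3/4)*945^(1/4)*z/12) + C4*cos(2^(3/4)*945^(1/4)*z/12))*exp(2^(3/4)*945^(1/4)*z/12)


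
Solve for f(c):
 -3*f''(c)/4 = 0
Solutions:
 f(c) = C1 + C2*c


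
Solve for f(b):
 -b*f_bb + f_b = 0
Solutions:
 f(b) = C1 + C2*b^2


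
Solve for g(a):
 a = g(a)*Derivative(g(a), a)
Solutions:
 g(a) = -sqrt(C1 + a^2)
 g(a) = sqrt(C1 + a^2)


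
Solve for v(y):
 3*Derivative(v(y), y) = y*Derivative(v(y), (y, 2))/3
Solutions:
 v(y) = C1 + C2*y^10


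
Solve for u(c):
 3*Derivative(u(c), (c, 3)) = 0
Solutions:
 u(c) = C1 + C2*c + C3*c^2


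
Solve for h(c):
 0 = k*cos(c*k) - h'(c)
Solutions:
 h(c) = C1 + sin(c*k)


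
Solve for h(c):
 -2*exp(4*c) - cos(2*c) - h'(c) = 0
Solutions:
 h(c) = C1 - exp(4*c)/2 - sin(2*c)/2


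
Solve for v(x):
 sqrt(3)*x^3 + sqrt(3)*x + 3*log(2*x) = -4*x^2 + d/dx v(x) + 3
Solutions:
 v(x) = C1 + sqrt(3)*x^4/4 + 4*x^3/3 + sqrt(3)*x^2/2 + 3*x*log(x) - 6*x + x*log(8)


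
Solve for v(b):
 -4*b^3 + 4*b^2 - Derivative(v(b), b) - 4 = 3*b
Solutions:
 v(b) = C1 - b^4 + 4*b^3/3 - 3*b^2/2 - 4*b


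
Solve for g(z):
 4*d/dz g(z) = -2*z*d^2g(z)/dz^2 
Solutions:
 g(z) = C1 + C2/z


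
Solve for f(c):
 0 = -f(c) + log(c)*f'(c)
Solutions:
 f(c) = C1*exp(li(c))


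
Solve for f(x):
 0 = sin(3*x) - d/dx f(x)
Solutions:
 f(x) = C1 - cos(3*x)/3


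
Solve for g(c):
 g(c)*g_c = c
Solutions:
 g(c) = -sqrt(C1 + c^2)
 g(c) = sqrt(C1 + c^2)


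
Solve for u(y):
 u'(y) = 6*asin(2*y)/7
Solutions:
 u(y) = C1 + 6*y*asin(2*y)/7 + 3*sqrt(1 - 4*y^2)/7


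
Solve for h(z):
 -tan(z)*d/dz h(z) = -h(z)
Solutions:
 h(z) = C1*sin(z)


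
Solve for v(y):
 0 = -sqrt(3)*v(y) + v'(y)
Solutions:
 v(y) = C1*exp(sqrt(3)*y)


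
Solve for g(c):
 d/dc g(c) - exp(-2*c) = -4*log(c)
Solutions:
 g(c) = C1 - 4*c*log(c) + 4*c - exp(-2*c)/2


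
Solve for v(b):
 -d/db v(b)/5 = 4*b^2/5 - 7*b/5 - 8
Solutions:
 v(b) = C1 - 4*b^3/3 + 7*b^2/2 + 40*b


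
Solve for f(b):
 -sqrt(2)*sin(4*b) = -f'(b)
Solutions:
 f(b) = C1 - sqrt(2)*cos(4*b)/4


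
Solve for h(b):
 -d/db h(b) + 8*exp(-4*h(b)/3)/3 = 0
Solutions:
 h(b) = 3*log(-I*(C1 + 32*b/9)^(1/4))
 h(b) = 3*log(I*(C1 + 32*b/9)^(1/4))
 h(b) = 3*log(-(C1 + 32*b/9)^(1/4))
 h(b) = 3*log(C1 + 32*b/9)/4


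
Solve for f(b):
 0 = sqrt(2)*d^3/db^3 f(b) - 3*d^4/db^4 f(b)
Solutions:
 f(b) = C1 + C2*b + C3*b^2 + C4*exp(sqrt(2)*b/3)


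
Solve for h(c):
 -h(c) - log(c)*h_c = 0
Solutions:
 h(c) = C1*exp(-li(c))


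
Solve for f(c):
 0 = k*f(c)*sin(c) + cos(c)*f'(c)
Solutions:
 f(c) = C1*exp(k*log(cos(c)))


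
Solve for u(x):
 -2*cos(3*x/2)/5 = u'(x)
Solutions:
 u(x) = C1 - 4*sin(3*x/2)/15


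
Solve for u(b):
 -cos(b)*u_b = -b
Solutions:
 u(b) = C1 + Integral(b/cos(b), b)


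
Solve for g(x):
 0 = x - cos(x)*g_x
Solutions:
 g(x) = C1 + Integral(x/cos(x), x)


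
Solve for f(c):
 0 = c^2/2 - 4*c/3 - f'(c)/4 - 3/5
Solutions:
 f(c) = C1 + 2*c^3/3 - 8*c^2/3 - 12*c/5


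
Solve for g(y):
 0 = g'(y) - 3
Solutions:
 g(y) = C1 + 3*y


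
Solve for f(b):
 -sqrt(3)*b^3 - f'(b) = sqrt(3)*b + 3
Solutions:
 f(b) = C1 - sqrt(3)*b^4/4 - sqrt(3)*b^2/2 - 3*b


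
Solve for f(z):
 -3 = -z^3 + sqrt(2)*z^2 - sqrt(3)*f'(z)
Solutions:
 f(z) = C1 - sqrt(3)*z^4/12 + sqrt(6)*z^3/9 + sqrt(3)*z


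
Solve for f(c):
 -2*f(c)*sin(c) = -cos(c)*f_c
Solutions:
 f(c) = C1/cos(c)^2


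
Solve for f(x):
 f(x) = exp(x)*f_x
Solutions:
 f(x) = C1*exp(-exp(-x))


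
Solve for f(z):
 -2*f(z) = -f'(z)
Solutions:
 f(z) = C1*exp(2*z)


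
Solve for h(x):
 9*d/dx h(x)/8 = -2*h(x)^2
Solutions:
 h(x) = 9/(C1 + 16*x)


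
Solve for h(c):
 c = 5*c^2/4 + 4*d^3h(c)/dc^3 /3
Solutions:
 h(c) = C1 + C2*c + C3*c^2 - c^5/64 + c^4/32


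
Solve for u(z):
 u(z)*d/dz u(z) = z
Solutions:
 u(z) = -sqrt(C1 + z^2)
 u(z) = sqrt(C1 + z^2)


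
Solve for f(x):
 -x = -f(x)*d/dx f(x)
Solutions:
 f(x) = -sqrt(C1 + x^2)
 f(x) = sqrt(C1 + x^2)


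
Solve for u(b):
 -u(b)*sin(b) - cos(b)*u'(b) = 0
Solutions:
 u(b) = C1*cos(b)


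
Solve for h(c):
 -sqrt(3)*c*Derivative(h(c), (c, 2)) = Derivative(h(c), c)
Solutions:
 h(c) = C1 + C2*c^(1 - sqrt(3)/3)


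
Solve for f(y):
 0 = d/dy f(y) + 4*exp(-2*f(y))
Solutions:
 f(y) = log(-sqrt(C1 - 8*y))
 f(y) = log(C1 - 8*y)/2


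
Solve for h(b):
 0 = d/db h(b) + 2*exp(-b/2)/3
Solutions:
 h(b) = C1 + 4*exp(-b/2)/3


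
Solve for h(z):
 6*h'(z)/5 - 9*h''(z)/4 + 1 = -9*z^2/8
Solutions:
 h(z) = C1 + C2*exp(8*z/15) - 5*z^3/16 - 225*z^2/128 - 11405*z/1536


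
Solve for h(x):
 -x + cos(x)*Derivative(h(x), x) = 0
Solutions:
 h(x) = C1 + Integral(x/cos(x), x)


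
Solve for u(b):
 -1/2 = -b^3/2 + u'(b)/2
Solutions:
 u(b) = C1 + b^4/4 - b


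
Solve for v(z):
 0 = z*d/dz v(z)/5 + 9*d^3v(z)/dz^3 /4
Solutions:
 v(z) = C1 + Integral(C2*airyai(-2^(2/3)*75^(1/3)*z/15) + C3*airybi(-2^(2/3)*75^(1/3)*z/15), z)


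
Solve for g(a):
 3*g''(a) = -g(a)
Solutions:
 g(a) = C1*sin(sqrt(3)*a/3) + C2*cos(sqrt(3)*a/3)


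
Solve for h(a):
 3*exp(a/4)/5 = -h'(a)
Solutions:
 h(a) = C1 - 12*exp(a/4)/5


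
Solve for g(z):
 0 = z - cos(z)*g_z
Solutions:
 g(z) = C1 + Integral(z/cos(z), z)


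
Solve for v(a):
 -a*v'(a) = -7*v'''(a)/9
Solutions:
 v(a) = C1 + Integral(C2*airyai(21^(2/3)*a/7) + C3*airybi(21^(2/3)*a/7), a)


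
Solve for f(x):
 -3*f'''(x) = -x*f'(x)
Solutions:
 f(x) = C1 + Integral(C2*airyai(3^(2/3)*x/3) + C3*airybi(3^(2/3)*x/3), x)


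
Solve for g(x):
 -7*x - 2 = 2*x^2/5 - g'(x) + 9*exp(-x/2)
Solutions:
 g(x) = C1 + 2*x^3/15 + 7*x^2/2 + 2*x - 18*exp(-x/2)


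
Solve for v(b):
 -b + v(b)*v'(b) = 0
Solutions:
 v(b) = -sqrt(C1 + b^2)
 v(b) = sqrt(C1 + b^2)


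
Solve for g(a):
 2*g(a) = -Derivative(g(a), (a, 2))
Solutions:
 g(a) = C1*sin(sqrt(2)*a) + C2*cos(sqrt(2)*a)


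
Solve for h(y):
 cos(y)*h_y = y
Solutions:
 h(y) = C1 + Integral(y/cos(y), y)


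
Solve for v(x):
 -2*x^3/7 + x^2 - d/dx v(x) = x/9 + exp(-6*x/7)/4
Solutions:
 v(x) = C1 - x^4/14 + x^3/3 - x^2/18 + 7*exp(-6*x/7)/24


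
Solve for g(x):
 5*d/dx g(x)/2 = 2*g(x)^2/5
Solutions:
 g(x) = -25/(C1 + 4*x)


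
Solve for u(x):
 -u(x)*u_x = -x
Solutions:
 u(x) = -sqrt(C1 + x^2)
 u(x) = sqrt(C1 + x^2)


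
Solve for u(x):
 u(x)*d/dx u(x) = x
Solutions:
 u(x) = -sqrt(C1 + x^2)
 u(x) = sqrt(C1 + x^2)


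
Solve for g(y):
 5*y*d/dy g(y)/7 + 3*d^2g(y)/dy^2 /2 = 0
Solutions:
 g(y) = C1 + C2*erf(sqrt(105)*y/21)


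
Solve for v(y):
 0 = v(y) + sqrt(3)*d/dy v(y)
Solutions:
 v(y) = C1*exp(-sqrt(3)*y/3)


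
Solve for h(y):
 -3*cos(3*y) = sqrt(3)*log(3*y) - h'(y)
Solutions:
 h(y) = C1 + sqrt(3)*y*(log(y) - 1) + sqrt(3)*y*log(3) + sin(3*y)


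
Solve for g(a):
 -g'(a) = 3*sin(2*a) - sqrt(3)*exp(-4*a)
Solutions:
 g(a) = C1 + 3*cos(2*a)/2 - sqrt(3)*exp(-4*a)/4


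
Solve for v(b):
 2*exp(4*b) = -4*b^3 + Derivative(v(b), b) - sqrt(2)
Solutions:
 v(b) = C1 + b^4 + sqrt(2)*b + exp(4*b)/2


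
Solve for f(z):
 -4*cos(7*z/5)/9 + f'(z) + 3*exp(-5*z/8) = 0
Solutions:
 f(z) = C1 + 20*sin(7*z/5)/63 + 24*exp(-5*z/8)/5


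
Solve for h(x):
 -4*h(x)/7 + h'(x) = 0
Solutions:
 h(x) = C1*exp(4*x/7)


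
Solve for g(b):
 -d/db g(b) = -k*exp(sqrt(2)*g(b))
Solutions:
 g(b) = sqrt(2)*(2*log(-1/(C1 + b*k)) - log(2))/4


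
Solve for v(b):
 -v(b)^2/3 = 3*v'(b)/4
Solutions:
 v(b) = 9/(C1 + 4*b)


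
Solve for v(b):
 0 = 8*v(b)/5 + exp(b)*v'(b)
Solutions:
 v(b) = C1*exp(8*exp(-b)/5)


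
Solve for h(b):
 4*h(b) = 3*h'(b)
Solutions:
 h(b) = C1*exp(4*b/3)


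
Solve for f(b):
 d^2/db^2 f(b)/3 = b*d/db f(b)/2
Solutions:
 f(b) = C1 + C2*erfi(sqrt(3)*b/2)


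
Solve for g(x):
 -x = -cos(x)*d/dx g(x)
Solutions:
 g(x) = C1 + Integral(x/cos(x), x)


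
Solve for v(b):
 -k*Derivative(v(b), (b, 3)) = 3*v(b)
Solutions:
 v(b) = C1*exp(3^(1/3)*b*(-1/k)^(1/3)) + C2*exp(b*(-1/k)^(1/3)*(-3^(1/3) + 3^(5/6)*I)/2) + C3*exp(-b*(-1/k)^(1/3)*(3^(1/3) + 3^(5/6)*I)/2)


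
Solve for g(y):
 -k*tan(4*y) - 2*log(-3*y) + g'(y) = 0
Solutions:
 g(y) = C1 - k*log(cos(4*y))/4 + 2*y*log(-y) - 2*y + 2*y*log(3)


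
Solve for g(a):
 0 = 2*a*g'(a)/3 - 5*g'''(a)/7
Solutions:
 g(a) = C1 + Integral(C2*airyai(14^(1/3)*15^(2/3)*a/15) + C3*airybi(14^(1/3)*15^(2/3)*a/15), a)


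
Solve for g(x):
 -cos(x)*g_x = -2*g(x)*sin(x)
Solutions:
 g(x) = C1/cos(x)^2


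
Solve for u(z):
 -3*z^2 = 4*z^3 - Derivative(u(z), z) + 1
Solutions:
 u(z) = C1 + z^4 + z^3 + z


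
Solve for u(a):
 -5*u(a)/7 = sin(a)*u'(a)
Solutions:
 u(a) = C1*(cos(a) + 1)^(5/14)/(cos(a) - 1)^(5/14)


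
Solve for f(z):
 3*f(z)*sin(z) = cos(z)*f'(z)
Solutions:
 f(z) = C1/cos(z)^3


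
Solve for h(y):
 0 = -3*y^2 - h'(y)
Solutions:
 h(y) = C1 - y^3


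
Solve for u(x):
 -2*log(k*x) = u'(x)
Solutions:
 u(x) = C1 - 2*x*log(k*x) + 2*x


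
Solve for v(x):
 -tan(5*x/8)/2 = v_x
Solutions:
 v(x) = C1 + 4*log(cos(5*x/8))/5


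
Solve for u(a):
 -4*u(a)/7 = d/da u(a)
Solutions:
 u(a) = C1*exp(-4*a/7)


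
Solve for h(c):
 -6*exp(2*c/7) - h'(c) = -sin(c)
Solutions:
 h(c) = C1 - 21*exp(2*c/7) - cos(c)


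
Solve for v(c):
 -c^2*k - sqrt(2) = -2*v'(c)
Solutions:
 v(c) = C1 + c^3*k/6 + sqrt(2)*c/2


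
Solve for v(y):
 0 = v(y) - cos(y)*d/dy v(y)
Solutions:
 v(y) = C1*sqrt(sin(y) + 1)/sqrt(sin(y) - 1)


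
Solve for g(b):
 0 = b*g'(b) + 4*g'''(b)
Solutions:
 g(b) = C1 + Integral(C2*airyai(-2^(1/3)*b/2) + C3*airybi(-2^(1/3)*b/2), b)


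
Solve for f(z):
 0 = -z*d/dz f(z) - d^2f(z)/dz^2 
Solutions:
 f(z) = C1 + C2*erf(sqrt(2)*z/2)


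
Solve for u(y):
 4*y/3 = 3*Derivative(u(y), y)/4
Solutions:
 u(y) = C1 + 8*y^2/9


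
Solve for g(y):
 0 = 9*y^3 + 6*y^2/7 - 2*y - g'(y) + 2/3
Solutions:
 g(y) = C1 + 9*y^4/4 + 2*y^3/7 - y^2 + 2*y/3


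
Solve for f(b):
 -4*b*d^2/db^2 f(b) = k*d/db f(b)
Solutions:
 f(b) = C1 + b^(1 - re(k)/4)*(C2*sin(log(b)*Abs(im(k))/4) + C3*cos(log(b)*im(k)/4))


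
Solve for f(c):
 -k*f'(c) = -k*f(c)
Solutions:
 f(c) = C1*exp(c)


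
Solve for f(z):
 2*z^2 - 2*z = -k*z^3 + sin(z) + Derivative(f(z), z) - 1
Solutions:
 f(z) = C1 + k*z^4/4 + 2*z^3/3 - z^2 + z + cos(z)


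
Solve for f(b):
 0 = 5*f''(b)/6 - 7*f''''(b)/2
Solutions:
 f(b) = C1 + C2*b + C3*exp(-sqrt(105)*b/21) + C4*exp(sqrt(105)*b/21)


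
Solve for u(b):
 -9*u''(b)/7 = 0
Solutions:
 u(b) = C1 + C2*b


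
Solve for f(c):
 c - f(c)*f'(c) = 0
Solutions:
 f(c) = -sqrt(C1 + c^2)
 f(c) = sqrt(C1 + c^2)


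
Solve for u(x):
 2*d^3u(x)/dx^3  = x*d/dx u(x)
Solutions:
 u(x) = C1 + Integral(C2*airyai(2^(2/3)*x/2) + C3*airybi(2^(2/3)*x/2), x)


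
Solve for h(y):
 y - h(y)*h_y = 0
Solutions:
 h(y) = -sqrt(C1 + y^2)
 h(y) = sqrt(C1 + y^2)


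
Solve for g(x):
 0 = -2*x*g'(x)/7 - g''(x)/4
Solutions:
 g(x) = C1 + C2*erf(2*sqrt(7)*x/7)


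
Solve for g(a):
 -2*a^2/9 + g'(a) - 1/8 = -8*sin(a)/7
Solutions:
 g(a) = C1 + 2*a^3/27 + a/8 + 8*cos(a)/7


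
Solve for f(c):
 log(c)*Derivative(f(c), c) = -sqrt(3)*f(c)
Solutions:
 f(c) = C1*exp(-sqrt(3)*li(c))


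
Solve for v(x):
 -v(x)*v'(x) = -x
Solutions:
 v(x) = -sqrt(C1 + x^2)
 v(x) = sqrt(C1 + x^2)


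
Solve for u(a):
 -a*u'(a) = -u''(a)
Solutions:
 u(a) = C1 + C2*erfi(sqrt(2)*a/2)


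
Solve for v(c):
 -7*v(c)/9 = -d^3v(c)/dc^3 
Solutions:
 v(c) = C3*exp(21^(1/3)*c/3) + (C1*sin(3^(5/6)*7^(1/3)*c/6) + C2*cos(3^(5/6)*7^(1/3)*c/6))*exp(-21^(1/3)*c/6)


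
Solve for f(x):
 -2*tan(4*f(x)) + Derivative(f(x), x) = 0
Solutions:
 f(x) = -asin(C1*exp(8*x))/4 + pi/4
 f(x) = asin(C1*exp(8*x))/4


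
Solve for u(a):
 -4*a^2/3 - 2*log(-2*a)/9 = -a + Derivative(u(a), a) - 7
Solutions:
 u(a) = C1 - 4*a^3/9 + a^2/2 - 2*a*log(-a)/9 + a*(65 - 2*log(2))/9


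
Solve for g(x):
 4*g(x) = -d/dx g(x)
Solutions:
 g(x) = C1*exp(-4*x)


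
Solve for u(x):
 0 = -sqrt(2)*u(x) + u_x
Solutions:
 u(x) = C1*exp(sqrt(2)*x)


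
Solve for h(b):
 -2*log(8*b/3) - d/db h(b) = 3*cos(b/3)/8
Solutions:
 h(b) = C1 - 2*b*log(b) - 6*b*log(2) + 2*b + 2*b*log(3) - 9*sin(b/3)/8


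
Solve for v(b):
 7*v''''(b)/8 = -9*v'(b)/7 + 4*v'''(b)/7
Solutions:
 v(b) = C1 + C2*exp(b*(512*2^(1/3)/(441*sqrt(1701177) + 575251)^(1/3) + 64 + 2^(2/3)*(441*sqrt(1701177) + 575251)^(1/3))/294)*sin(2^(1/3)*sqrt(3)*b*(-2^(1/3)*(441*sqrt(1701177) + 575251)^(1/3) + 512/(441*sqrt(1701177) + 575251)^(1/3))/294) + C3*exp(b*(512*2^(1/3)/(441*sqrt(1701177) + 575251)^(1/3) + 64 + 2^(2/3)*(441*sqrt(1701177) + 575251)^(1/3))/294)*cos(2^(1/3)*sqrt(3)*b*(-2^(1/3)*(441*sqrt(1701177) + 575251)^(1/3) + 512/(441*sqrt(1701177) + 575251)^(1/3))/294) + C4*exp(b*(-2^(2/3)*(441*sqrt(1701177) + 575251)^(1/3) - 512*2^(1/3)/(441*sqrt(1701177) + 575251)^(1/3) + 32)/147)


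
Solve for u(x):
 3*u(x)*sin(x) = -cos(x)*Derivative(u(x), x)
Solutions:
 u(x) = C1*cos(x)^3


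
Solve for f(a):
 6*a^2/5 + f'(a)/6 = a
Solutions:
 f(a) = C1 - 12*a^3/5 + 3*a^2


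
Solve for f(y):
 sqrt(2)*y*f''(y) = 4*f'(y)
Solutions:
 f(y) = C1 + C2*y^(1 + 2*sqrt(2))


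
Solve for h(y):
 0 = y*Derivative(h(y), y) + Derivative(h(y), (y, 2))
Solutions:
 h(y) = C1 + C2*erf(sqrt(2)*y/2)


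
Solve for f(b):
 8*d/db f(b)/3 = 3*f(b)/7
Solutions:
 f(b) = C1*exp(9*b/56)


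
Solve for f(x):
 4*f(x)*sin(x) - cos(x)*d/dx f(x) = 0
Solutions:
 f(x) = C1/cos(x)^4


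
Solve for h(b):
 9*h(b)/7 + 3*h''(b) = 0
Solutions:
 h(b) = C1*sin(sqrt(21)*b/7) + C2*cos(sqrt(21)*b/7)


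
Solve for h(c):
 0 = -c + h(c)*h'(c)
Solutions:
 h(c) = -sqrt(C1 + c^2)
 h(c) = sqrt(C1 + c^2)


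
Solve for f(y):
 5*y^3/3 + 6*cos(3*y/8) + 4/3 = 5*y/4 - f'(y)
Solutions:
 f(y) = C1 - 5*y^4/12 + 5*y^2/8 - 4*y/3 - 16*sin(3*y/8)


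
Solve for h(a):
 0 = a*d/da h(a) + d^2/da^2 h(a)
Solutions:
 h(a) = C1 + C2*erf(sqrt(2)*a/2)


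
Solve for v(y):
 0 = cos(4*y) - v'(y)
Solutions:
 v(y) = C1 + sin(4*y)/4


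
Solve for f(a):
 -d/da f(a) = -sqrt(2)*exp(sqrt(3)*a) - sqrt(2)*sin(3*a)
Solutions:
 f(a) = C1 + sqrt(6)*exp(sqrt(3)*a)/3 - sqrt(2)*cos(3*a)/3


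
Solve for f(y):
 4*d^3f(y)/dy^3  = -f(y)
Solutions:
 f(y) = C3*exp(-2^(1/3)*y/2) + (C1*sin(2^(1/3)*sqrt(3)*y/4) + C2*cos(2^(1/3)*sqrt(3)*y/4))*exp(2^(1/3)*y/4)


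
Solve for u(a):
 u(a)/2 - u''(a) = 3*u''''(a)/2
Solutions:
 u(a) = C1*exp(-sqrt(3)*a/3) + C2*exp(sqrt(3)*a/3) + C3*sin(a) + C4*cos(a)


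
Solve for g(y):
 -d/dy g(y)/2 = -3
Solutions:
 g(y) = C1 + 6*y


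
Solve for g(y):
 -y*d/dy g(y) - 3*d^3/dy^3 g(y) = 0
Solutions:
 g(y) = C1 + Integral(C2*airyai(-3^(2/3)*y/3) + C3*airybi(-3^(2/3)*y/3), y)


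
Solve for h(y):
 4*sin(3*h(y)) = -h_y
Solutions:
 h(y) = -acos((-C1 - exp(24*y))/(C1 - exp(24*y)))/3 + 2*pi/3
 h(y) = acos((-C1 - exp(24*y))/(C1 - exp(24*y)))/3


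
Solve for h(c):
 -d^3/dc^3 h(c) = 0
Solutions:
 h(c) = C1 + C2*c + C3*c^2


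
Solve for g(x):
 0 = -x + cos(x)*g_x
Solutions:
 g(x) = C1 + Integral(x/cos(x), x)


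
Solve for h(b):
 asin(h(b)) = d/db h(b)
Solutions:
 Integral(1/asin(_y), (_y, h(b))) = C1 + b


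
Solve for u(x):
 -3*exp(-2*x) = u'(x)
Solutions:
 u(x) = C1 + 3*exp(-2*x)/2


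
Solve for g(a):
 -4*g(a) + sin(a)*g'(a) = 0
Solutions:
 g(a) = C1*(cos(a)^2 - 2*cos(a) + 1)/(cos(a)^2 + 2*cos(a) + 1)


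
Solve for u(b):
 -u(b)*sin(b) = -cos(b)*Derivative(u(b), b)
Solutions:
 u(b) = C1/cos(b)


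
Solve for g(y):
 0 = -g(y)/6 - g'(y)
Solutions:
 g(y) = C1*exp(-y/6)


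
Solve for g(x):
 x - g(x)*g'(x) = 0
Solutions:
 g(x) = -sqrt(C1 + x^2)
 g(x) = sqrt(C1 + x^2)


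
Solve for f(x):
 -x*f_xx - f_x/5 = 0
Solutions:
 f(x) = C1 + C2*x^(4/5)


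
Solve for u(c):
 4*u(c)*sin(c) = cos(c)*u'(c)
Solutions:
 u(c) = C1/cos(c)^4


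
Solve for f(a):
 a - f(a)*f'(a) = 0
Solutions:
 f(a) = -sqrt(C1 + a^2)
 f(a) = sqrt(C1 + a^2)


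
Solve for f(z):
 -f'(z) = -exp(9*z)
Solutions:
 f(z) = C1 + exp(9*z)/9


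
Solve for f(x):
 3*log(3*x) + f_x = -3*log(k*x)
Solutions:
 f(x) = C1 + 3*x*(-log(k) - log(3) + 2) - 6*x*log(x)


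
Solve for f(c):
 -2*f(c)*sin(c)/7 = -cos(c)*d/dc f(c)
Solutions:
 f(c) = C1/cos(c)^(2/7)


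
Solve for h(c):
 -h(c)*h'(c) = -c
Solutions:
 h(c) = -sqrt(C1 + c^2)
 h(c) = sqrt(C1 + c^2)


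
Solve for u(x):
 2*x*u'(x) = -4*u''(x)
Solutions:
 u(x) = C1 + C2*erf(x/2)


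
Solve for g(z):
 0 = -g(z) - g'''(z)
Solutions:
 g(z) = C3*exp(-z) + (C1*sin(sqrt(3)*z/2) + C2*cos(sqrt(3)*z/2))*exp(z/2)


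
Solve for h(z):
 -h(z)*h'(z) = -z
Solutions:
 h(z) = -sqrt(C1 + z^2)
 h(z) = sqrt(C1 + z^2)


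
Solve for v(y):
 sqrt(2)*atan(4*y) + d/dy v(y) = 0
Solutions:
 v(y) = C1 - sqrt(2)*(y*atan(4*y) - log(16*y^2 + 1)/8)


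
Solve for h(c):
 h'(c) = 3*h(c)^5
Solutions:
 h(c) = -(-1/(C1 + 12*c))^(1/4)
 h(c) = (-1/(C1 + 12*c))^(1/4)
 h(c) = -I*(-1/(C1 + 12*c))^(1/4)
 h(c) = I*(-1/(C1 + 12*c))^(1/4)


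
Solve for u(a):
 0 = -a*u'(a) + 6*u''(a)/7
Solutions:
 u(a) = C1 + C2*erfi(sqrt(21)*a/6)


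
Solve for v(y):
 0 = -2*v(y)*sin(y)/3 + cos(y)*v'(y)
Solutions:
 v(y) = C1/cos(y)^(2/3)


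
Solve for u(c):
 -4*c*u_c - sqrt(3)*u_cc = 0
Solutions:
 u(c) = C1 + C2*erf(sqrt(2)*3^(3/4)*c/3)


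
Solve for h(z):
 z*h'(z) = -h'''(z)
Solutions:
 h(z) = C1 + Integral(C2*airyai(-z) + C3*airybi(-z), z)


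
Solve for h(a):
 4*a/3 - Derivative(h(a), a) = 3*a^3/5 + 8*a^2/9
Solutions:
 h(a) = C1 - 3*a^4/20 - 8*a^3/27 + 2*a^2/3


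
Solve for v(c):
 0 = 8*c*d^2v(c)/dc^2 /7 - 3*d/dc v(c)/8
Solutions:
 v(c) = C1 + C2*c^(85/64)


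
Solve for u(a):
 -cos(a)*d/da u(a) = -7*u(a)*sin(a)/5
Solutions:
 u(a) = C1/cos(a)^(7/5)


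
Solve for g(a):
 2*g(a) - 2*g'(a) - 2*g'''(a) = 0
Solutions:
 g(a) = C1*exp(-a*(-2*18^(1/3)/(9 + sqrt(93))^(1/3) + 12^(1/3)*(9 + sqrt(93))^(1/3))/12)*sin(2^(1/3)*3^(1/6)*a*(6/(9 + sqrt(93))^(1/3) + 2^(1/3)*3^(2/3)*(9 + sqrt(93))^(1/3))/12) + C2*exp(-a*(-2*18^(1/3)/(9 + sqrt(93))^(1/3) + 12^(1/3)*(9 + sqrt(93))^(1/3))/12)*cos(2^(1/3)*3^(1/6)*a*(6/(9 + sqrt(93))^(1/3) + 2^(1/3)*3^(2/3)*(9 + sqrt(93))^(1/3))/12) + C3*exp(a*(-2*18^(1/3)/(9 + sqrt(93))^(1/3) + 12^(1/3)*(9 + sqrt(93))^(1/3))/6)


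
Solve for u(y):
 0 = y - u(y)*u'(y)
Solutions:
 u(y) = -sqrt(C1 + y^2)
 u(y) = sqrt(C1 + y^2)


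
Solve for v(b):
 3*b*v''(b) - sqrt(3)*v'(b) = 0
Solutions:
 v(b) = C1 + C2*b^(sqrt(3)/3 + 1)


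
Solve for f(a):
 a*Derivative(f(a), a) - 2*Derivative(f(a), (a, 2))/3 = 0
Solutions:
 f(a) = C1 + C2*erfi(sqrt(3)*a/2)


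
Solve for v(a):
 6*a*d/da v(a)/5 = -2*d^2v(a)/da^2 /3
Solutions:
 v(a) = C1 + C2*erf(3*sqrt(10)*a/10)


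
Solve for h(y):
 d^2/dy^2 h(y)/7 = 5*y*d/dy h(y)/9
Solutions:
 h(y) = C1 + C2*erfi(sqrt(70)*y/6)


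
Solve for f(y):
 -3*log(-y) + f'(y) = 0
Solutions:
 f(y) = C1 + 3*y*log(-y) - 3*y


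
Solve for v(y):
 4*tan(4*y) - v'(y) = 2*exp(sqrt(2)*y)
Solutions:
 v(y) = C1 - sqrt(2)*exp(sqrt(2)*y) - log(cos(4*y))


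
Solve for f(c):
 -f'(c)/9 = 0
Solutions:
 f(c) = C1


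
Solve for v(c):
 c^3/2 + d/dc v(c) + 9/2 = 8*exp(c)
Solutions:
 v(c) = C1 - c^4/8 - 9*c/2 + 8*exp(c)


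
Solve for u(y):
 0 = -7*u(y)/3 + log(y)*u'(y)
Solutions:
 u(y) = C1*exp(7*li(y)/3)


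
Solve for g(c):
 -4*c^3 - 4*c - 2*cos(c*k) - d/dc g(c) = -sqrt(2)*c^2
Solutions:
 g(c) = C1 - c^4 + sqrt(2)*c^3/3 - 2*c^2 - 2*sin(c*k)/k


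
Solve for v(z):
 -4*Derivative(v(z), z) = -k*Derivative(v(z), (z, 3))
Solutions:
 v(z) = C1 + C2*exp(-2*z*sqrt(1/k)) + C3*exp(2*z*sqrt(1/k))


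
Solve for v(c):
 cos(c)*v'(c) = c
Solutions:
 v(c) = C1 + Integral(c/cos(c), c)


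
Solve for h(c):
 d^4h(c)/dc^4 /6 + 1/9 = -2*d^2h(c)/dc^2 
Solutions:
 h(c) = C1 + C2*c + C3*sin(2*sqrt(3)*c) + C4*cos(2*sqrt(3)*c) - c^2/36


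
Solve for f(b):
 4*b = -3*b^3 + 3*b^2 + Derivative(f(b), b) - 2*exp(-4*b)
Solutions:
 f(b) = C1 + 3*b^4/4 - b^3 + 2*b^2 - exp(-4*b)/2


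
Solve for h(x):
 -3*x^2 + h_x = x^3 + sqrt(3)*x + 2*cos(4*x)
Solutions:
 h(x) = C1 + x^4/4 + x^3 + sqrt(3)*x^2/2 + sin(4*x)/2


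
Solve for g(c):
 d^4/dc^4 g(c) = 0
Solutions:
 g(c) = C1 + C2*c + C3*c^2 + C4*c^3


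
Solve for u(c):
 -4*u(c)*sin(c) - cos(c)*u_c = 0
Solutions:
 u(c) = C1*cos(c)^4


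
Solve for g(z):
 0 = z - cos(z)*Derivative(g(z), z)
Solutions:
 g(z) = C1 + Integral(z/cos(z), z)


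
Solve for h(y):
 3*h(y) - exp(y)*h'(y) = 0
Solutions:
 h(y) = C1*exp(-3*exp(-y))


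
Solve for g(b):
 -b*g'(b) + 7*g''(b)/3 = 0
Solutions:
 g(b) = C1 + C2*erfi(sqrt(42)*b/14)


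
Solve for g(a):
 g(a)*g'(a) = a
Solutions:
 g(a) = -sqrt(C1 + a^2)
 g(a) = sqrt(C1 + a^2)


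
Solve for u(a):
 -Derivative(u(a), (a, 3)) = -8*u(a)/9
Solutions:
 u(a) = C3*exp(2*3^(1/3)*a/3) + (C1*sin(3^(5/6)*a/3) + C2*cos(3^(5/6)*a/3))*exp(-3^(1/3)*a/3)


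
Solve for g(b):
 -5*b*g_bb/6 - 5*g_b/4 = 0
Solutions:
 g(b) = C1 + C2/sqrt(b)


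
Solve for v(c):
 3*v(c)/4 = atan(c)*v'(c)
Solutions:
 v(c) = C1*exp(3*Integral(1/atan(c), c)/4)


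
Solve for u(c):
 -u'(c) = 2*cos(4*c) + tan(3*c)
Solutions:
 u(c) = C1 + log(cos(3*c))/3 - sin(4*c)/2


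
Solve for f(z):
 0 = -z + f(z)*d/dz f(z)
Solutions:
 f(z) = -sqrt(C1 + z^2)
 f(z) = sqrt(C1 + z^2)


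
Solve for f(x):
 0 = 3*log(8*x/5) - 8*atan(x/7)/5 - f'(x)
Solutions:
 f(x) = C1 + 3*x*log(x) - 8*x*atan(x/7)/5 - 3*x*log(5) - 3*x + 9*x*log(2) + 28*log(x^2 + 49)/5


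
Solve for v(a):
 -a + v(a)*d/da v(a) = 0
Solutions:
 v(a) = -sqrt(C1 + a^2)
 v(a) = sqrt(C1 + a^2)


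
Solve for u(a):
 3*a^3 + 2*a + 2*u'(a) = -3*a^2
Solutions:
 u(a) = C1 - 3*a^4/8 - a^3/2 - a^2/2


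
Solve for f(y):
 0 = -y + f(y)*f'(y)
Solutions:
 f(y) = -sqrt(C1 + y^2)
 f(y) = sqrt(C1 + y^2)


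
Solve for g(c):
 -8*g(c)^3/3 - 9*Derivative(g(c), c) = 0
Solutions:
 g(c) = -3*sqrt(6)*sqrt(-1/(C1 - 8*c))/2
 g(c) = 3*sqrt(6)*sqrt(-1/(C1 - 8*c))/2


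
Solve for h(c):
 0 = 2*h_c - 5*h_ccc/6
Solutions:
 h(c) = C1 + C2*exp(-2*sqrt(15)*c/5) + C3*exp(2*sqrt(15)*c/5)


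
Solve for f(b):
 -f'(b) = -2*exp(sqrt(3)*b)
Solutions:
 f(b) = C1 + 2*sqrt(3)*exp(sqrt(3)*b)/3
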